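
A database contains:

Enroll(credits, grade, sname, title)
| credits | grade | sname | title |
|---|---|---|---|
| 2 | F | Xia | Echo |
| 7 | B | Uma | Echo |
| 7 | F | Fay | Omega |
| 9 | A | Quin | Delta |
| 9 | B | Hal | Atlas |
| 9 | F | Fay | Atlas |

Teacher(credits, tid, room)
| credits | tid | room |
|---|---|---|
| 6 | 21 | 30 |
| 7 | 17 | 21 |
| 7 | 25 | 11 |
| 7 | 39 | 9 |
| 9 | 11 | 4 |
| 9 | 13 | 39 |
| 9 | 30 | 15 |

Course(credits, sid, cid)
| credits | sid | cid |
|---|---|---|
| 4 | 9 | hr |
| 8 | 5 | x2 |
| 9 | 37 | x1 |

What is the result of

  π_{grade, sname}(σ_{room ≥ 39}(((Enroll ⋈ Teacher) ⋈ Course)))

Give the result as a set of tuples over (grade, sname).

Joining Enroll and Teacher on credits yields {(7, B, Uma, Echo, 17, 21), (7, B, Uma, Echo, 25, 11), (7, B, Uma, Echo, 39, 9), (7, F, Fay, Omega, 17, 21), (7, F, Fay, Omega, 25, 11), (7, F, Fay, Omega, 39, 9), (9, A, Quin, Delta, 11, 4), (9, A, Quin, Delta, 13, 39), (9, A, Quin, Delta, 30, 15), (9, B, Hal, Atlas, 11, 4), (9, B, Hal, Atlas, 13, 39), (9, B, Hal, Atlas, 30, 15), (9, F, Fay, Atlas, 11, 4), (9, F, Fay, Atlas, 13, 39), (9, F, Fay, Atlas, 30, 15)}.
Joining (Enroll ⋈ Teacher) and Course on credits yields {(9, A, Quin, Delta, 11, 4, 37, x1), (9, A, Quin, Delta, 13, 39, 37, x1), (9, A, Quin, Delta, 30, 15, 37, x1), (9, B, Hal, Atlas, 11, 4, 37, x1), (9, B, Hal, Atlas, 13, 39, 37, x1), (9, B, Hal, Atlas, 30, 15, 37, x1), (9, F, Fay, Atlas, 11, 4, 37, x1), (9, F, Fay, Atlas, 13, 39, 37, x1), (9, F, Fay, Atlas, 30, 15, 37, x1)}.
Filtering on room ≥ 39 leaves {(9, A, Quin, Delta, 13, 39, 37, x1), (9, B, Hal, Atlas, 13, 39, 37, x1), (9, F, Fay, Atlas, 13, 39, 37, x1)}.
Projecting to grade, sname: {(A, Quin), (B, Hal), (F, Fay)}

{(A, Quin), (B, Hal), (F, Fay)}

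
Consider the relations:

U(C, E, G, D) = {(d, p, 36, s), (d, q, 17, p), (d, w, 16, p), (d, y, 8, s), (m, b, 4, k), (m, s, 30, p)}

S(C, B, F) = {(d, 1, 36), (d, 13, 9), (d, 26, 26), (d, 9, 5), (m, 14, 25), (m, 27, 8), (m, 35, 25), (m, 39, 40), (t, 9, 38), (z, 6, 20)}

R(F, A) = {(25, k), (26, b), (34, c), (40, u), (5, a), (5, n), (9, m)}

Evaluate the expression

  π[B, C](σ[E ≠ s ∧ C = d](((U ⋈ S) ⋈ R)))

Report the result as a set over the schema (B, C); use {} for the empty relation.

{(13, d), (26, d), (9, d)}

U ⋈ S (natural join on C): {(d, p, 36, s, 1, 36), (d, p, 36, s, 13, 9), (d, p, 36, s, 26, 26), (d, p, 36, s, 9, 5), (d, q, 17, p, 1, 36), (d, q, 17, p, 13, 9), (d, q, 17, p, 26, 26), (d, q, 17, p, 9, 5), (d, w, 16, p, 1, 36), (d, w, 16, p, 13, 9), (d, w, 16, p, 26, 26), (d, w, 16, p, 9, 5), (d, y, 8, s, 1, 36), (d, y, 8, s, 13, 9), (d, y, 8, s, 26, 26), (d, y, 8, s, 9, 5), (m, b, 4, k, 14, 25), (m, b, 4, k, 27, 8), (m, b, 4, k, 35, 25), (m, b, 4, k, 39, 40), (m, s, 30, p, 14, 25), (m, s, 30, p, 27, 8), (m, s, 30, p, 35, 25), (m, s, 30, p, 39, 40)}
(U ⋈ S) ⋈ R (natural join on F): {(d, p, 36, s, 13, 9, m), (d, p, 36, s, 26, 26, b), (d, p, 36, s, 9, 5, a), (d, p, 36, s, 9, 5, n), (d, q, 17, p, 13, 9, m), (d, q, 17, p, 26, 26, b), (d, q, 17, p, 9, 5, a), (d, q, 17, p, 9, 5, n), (d, w, 16, p, 13, 9, m), (d, w, 16, p, 26, 26, b), (d, w, 16, p, 9, 5, a), (d, w, 16, p, 9, 5, n), (d, y, 8, s, 13, 9, m), (d, y, 8, s, 26, 26, b), (d, y, 8, s, 9, 5, a), (d, y, 8, s, 9, 5, n), (m, b, 4, k, 14, 25, k), (m, b, 4, k, 35, 25, k), (m, b, 4, k, 39, 40, u), (m, s, 30, p, 14, 25, k), (m, s, 30, p, 35, 25, k), (m, s, 30, p, 39, 40, u)}
Filtering on E ≠ s ∧ C = d leaves {(d, p, 36, s, 13, 9, m), (d, p, 36, s, 26, 26, b), (d, p, 36, s, 9, 5, a), (d, p, 36, s, 9, 5, n), (d, q, 17, p, 13, 9, m), (d, q, 17, p, 26, 26, b), (d, q, 17, p, 9, 5, a), (d, q, 17, p, 9, 5, n), (d, w, 16, p, 13, 9, m), (d, w, 16, p, 26, 26, b), (d, w, 16, p, 9, 5, a), (d, w, 16, p, 9, 5, n), (d, y, 8, s, 13, 9, m), (d, y, 8, s, 26, 26, b), (d, y, 8, s, 9, 5, a), (d, y, 8, s, 9, 5, n)}.
π[B, C]: project onto (B, C) (13 duplicate(s) eliminated) → {(13, d), (26, d), (9, d)}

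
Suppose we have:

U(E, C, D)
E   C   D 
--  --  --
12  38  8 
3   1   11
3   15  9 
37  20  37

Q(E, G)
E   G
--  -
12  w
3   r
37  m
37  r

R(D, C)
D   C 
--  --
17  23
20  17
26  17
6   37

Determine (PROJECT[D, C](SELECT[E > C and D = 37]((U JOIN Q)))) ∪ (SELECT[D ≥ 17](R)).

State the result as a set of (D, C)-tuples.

{(17, 23), (20, 17), (26, 17), (37, 20)}

Natural join on E: {(12, 38, 8, w), (3, 1, 11, r), (3, 15, 9, r), (37, 20, 37, m), (37, 20, 37, r)}
σ[E > C and D = 37]: keep tuples satisfying E > C and D = 37 → {(37, 20, 37, m), (37, 20, 37, r)}
π_{D, C} gives {(37, 20)} (1 duplicate(s) eliminated).
σ[D ≥ 17]: keep tuples satisfying D ≥ 17 → {(17, 23), (20, 17), (26, 17)}
Union: {(37, 20)} with {(17, 23), (20, 17), (26, 17)} → {(17, 23), (20, 17), (26, 17), (37, 20)}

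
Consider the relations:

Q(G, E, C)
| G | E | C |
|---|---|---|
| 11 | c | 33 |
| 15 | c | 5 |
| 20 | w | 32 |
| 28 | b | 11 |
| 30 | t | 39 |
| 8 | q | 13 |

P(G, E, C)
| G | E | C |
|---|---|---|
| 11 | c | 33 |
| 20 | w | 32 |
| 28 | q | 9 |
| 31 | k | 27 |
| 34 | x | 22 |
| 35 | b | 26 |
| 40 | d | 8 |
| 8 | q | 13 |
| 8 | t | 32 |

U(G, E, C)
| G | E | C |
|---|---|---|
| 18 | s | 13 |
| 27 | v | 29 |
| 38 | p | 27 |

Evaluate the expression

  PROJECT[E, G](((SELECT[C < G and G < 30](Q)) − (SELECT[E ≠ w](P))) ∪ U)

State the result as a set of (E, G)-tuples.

σ[C < G and G < 30]: keep tuples satisfying C < G and G < 30 → {(15, c, 5), (28, b, 11)}
σ[E ≠ w]: keep tuples satisfying E ≠ w → {(11, c, 33), (28, q, 9), (31, k, 27), (34, x, 22), (35, b, 26), (40, d, 8), (8, q, 13), (8, t, 32)}
Taking the difference: {(15, c, 5), (28, b, 11)}
Taking the union: {(15, c, 5), (18, s, 13), (27, v, 29), (28, b, 11), (38, p, 27)}
π_{E, G} gives {(b, 28), (c, 15), (p, 38), (s, 18), (v, 27)}.

{(b, 28), (c, 15), (p, 38), (s, 18), (v, 27)}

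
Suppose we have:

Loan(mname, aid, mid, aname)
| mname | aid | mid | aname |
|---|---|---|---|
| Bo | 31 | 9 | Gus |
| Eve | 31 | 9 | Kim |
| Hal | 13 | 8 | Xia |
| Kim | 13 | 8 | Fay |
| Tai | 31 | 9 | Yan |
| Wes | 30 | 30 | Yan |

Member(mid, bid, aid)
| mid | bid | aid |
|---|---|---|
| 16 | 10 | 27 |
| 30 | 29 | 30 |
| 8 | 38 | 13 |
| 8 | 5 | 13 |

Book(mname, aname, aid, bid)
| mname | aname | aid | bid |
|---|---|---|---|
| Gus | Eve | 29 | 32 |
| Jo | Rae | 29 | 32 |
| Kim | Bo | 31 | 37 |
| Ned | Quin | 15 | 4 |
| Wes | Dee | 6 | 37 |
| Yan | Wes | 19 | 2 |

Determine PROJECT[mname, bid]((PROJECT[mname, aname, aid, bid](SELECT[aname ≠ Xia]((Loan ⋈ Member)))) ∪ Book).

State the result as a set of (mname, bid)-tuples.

Loan ⋈ Member (natural join on aid, mid): {(Hal, 13, 8, Xia, 38), (Hal, 13, 8, Xia, 5), (Kim, 13, 8, Fay, 38), (Kim, 13, 8, Fay, 5), (Wes, 30, 30, Yan, 29)}
Filtering on aname ≠ Xia leaves {(Kim, 13, 8, Fay, 38), (Kim, 13, 8, Fay, 5), (Wes, 30, 30, Yan, 29)}.
π[mname, aname, aid, bid]: project onto (mname, aname, aid, bid) → {(Kim, Fay, 13, 38), (Kim, Fay, 13, 5), (Wes, Yan, 30, 29)}
Set union of the two operands is {(Gus, Eve, 29, 32), (Jo, Rae, 29, 32), (Kim, Bo, 31, 37), (Kim, Fay, 13, 38), (Kim, Fay, 13, 5), (Ned, Quin, 15, 4), (Wes, Dee, 6, 37), (Wes, Yan, 30, 29), (Yan, Wes, 19, 2)}.
π[mname, bid]: project onto (mname, bid) → {(Gus, 32), (Jo, 32), (Kim, 37), (Kim, 38), (Kim, 5), (Ned, 4), (Wes, 29), (Wes, 37), (Yan, 2)}

{(Gus, 32), (Jo, 32), (Kim, 37), (Kim, 38), (Kim, 5), (Ned, 4), (Wes, 29), (Wes, 37), (Yan, 2)}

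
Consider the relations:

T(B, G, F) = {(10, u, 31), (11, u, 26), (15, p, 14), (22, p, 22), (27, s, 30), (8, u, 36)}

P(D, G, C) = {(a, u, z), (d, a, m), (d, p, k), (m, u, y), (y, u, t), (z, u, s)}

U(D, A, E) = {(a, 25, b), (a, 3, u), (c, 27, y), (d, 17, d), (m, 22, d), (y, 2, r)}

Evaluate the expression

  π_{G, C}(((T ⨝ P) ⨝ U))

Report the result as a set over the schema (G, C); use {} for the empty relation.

Joining T and P on G yields {(10, u, 31, a, z), (10, u, 31, m, y), (10, u, 31, y, t), (10, u, 31, z, s), (11, u, 26, a, z), (11, u, 26, m, y), (11, u, 26, y, t), (11, u, 26, z, s), (15, p, 14, d, k), (22, p, 22, d, k), (8, u, 36, a, z), (8, u, 36, m, y), (8, u, 36, y, t), (8, u, 36, z, s)}.
Joining (T ⨝ P) and U on D yields {(10, u, 31, a, z, 25, b), (10, u, 31, a, z, 3, u), (10, u, 31, m, y, 22, d), (10, u, 31, y, t, 2, r), (11, u, 26, a, z, 25, b), (11, u, 26, a, z, 3, u), (11, u, 26, m, y, 22, d), (11, u, 26, y, t, 2, r), (15, p, 14, d, k, 17, d), (22, p, 22, d, k, 17, d), (8, u, 36, a, z, 25, b), (8, u, 36, a, z, 3, u), (8, u, 36, m, y, 22, d), (8, u, 36, y, t, 2, r)}.
Projecting to G, C (10 duplicate(s) eliminated): {(p, k), (u, t), (u, y), (u, z)}

{(p, k), (u, t), (u, y), (u, z)}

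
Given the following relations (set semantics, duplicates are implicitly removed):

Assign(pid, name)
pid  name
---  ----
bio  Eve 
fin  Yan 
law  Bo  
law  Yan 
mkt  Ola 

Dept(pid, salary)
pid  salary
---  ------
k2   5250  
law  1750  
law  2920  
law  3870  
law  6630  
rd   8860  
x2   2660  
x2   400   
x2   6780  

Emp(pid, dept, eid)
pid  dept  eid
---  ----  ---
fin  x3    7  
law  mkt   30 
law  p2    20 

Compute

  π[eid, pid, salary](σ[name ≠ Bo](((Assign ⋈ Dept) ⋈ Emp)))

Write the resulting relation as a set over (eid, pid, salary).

{(20, law, 1750), (20, law, 2920), (20, law, 3870), (20, law, 6630), (30, law, 1750), (30, law, 2920), (30, law, 3870), (30, law, 6630)}

Joining Assign and Dept on pid yields {(law, Bo, 1750), (law, Bo, 2920), (law, Bo, 3870), (law, Bo, 6630), (law, Yan, 1750), (law, Yan, 2920), (law, Yan, 3870), (law, Yan, 6630)}.
Joining (Assign ⋈ Dept) and Emp on pid yields {(law, Bo, 1750, mkt, 30), (law, Bo, 1750, p2, 20), (law, Bo, 2920, mkt, 30), (law, Bo, 2920, p2, 20), (law, Bo, 3870, mkt, 30), (law, Bo, 3870, p2, 20), (law, Bo, 6630, mkt, 30), (law, Bo, 6630, p2, 20), (law, Yan, 1750, mkt, 30), (law, Yan, 1750, p2, 20), (law, Yan, 2920, mkt, 30), (law, Yan, 2920, p2, 20), (law, Yan, 3870, mkt, 30), (law, Yan, 3870, p2, 20), (law, Yan, 6630, mkt, 30), (law, Yan, 6630, p2, 20)}.
Filtering on name ≠ Bo leaves {(law, Yan, 1750, mkt, 30), (law, Yan, 1750, p2, 20), (law, Yan, 2920, mkt, 30), (law, Yan, 2920, p2, 20), (law, Yan, 3870, mkt, 30), (law, Yan, 3870, p2, 20), (law, Yan, 6630, mkt, 30), (law, Yan, 6630, p2, 20)}.
Projecting to eid, pid, salary: {(20, law, 1750), (20, law, 2920), (20, law, 3870), (20, law, 6630), (30, law, 1750), (30, law, 2920), (30, law, 3870), (30, law, 6630)}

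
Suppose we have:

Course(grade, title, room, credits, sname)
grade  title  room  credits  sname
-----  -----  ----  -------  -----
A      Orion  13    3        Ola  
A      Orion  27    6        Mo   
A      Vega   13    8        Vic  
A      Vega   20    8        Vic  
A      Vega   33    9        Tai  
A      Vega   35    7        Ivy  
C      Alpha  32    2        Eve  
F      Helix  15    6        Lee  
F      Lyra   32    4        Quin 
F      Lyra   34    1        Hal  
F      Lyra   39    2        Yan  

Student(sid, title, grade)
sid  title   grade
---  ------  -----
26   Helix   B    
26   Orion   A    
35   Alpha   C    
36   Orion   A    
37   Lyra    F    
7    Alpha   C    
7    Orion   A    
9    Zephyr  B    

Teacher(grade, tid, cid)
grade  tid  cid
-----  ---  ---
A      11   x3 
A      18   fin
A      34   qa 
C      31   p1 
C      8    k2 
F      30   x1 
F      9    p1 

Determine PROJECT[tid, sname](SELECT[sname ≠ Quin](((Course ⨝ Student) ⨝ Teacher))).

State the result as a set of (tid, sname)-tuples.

{(11, Mo), (11, Ola), (18, Mo), (18, Ola), (30, Hal), (30, Yan), (31, Eve), (34, Mo), (34, Ola), (8, Eve), (9, Hal), (9, Yan)}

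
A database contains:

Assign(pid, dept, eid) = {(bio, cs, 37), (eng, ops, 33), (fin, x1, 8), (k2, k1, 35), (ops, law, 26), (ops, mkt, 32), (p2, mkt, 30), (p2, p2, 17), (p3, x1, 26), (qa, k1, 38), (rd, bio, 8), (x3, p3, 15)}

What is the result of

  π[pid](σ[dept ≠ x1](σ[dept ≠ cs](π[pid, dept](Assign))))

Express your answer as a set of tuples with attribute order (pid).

{eng, k2, ops, p2, qa, rd, x3}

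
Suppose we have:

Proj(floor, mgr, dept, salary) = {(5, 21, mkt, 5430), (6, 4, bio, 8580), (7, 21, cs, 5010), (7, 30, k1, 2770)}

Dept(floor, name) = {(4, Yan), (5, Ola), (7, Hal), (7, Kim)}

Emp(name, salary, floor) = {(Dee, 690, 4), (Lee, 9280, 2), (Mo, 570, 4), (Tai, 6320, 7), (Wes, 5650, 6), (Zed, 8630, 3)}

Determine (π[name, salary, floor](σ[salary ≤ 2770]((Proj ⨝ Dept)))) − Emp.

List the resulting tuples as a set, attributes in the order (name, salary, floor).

Proj ⋈ Dept (natural join on floor): {(5, 21, mkt, 5430, Ola), (7, 21, cs, 5010, Hal), (7, 21, cs, 5010, Kim), (7, 30, k1, 2770, Hal), (7, 30, k1, 2770, Kim)}
σ[salary ≤ 2770]: keep tuples satisfying salary ≤ 2770 → {(7, 30, k1, 2770, Hal), (7, 30, k1, 2770, Kim)}
Keep only column(s) name, salary, floor: {(Hal, 2770, 7), (Kim, 2770, 7)}
Taking the difference: {(Hal, 2770, 7), (Kim, 2770, 7)}

{(Hal, 2770, 7), (Kim, 2770, 7)}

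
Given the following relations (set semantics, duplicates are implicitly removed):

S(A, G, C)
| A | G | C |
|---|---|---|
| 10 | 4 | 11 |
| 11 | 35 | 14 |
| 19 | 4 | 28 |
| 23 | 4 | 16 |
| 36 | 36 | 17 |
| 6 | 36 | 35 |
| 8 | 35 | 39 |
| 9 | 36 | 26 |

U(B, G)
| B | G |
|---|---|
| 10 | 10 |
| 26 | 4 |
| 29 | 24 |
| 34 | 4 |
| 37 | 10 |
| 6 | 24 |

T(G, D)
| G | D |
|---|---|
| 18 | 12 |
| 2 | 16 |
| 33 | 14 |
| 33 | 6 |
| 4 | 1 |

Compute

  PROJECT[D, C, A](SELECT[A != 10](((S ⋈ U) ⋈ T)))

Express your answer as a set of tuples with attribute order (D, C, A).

{(1, 16, 23), (1, 28, 19)}

S ⋈ U (natural join on G): {(10, 4, 11, 26), (10, 4, 11, 34), (19, 4, 28, 26), (19, 4, 28, 34), (23, 4, 16, 26), (23, 4, 16, 34)}
(S ⋈ U) ⋈ T (natural join on G): {(10, 4, 11, 26, 1), (10, 4, 11, 34, 1), (19, 4, 28, 26, 1), (19, 4, 28, 34, 1), (23, 4, 16, 26, 1), (23, 4, 16, 34, 1)}
Selection A != 10: {(19, 4, 28, 26, 1), (19, 4, 28, 34, 1), (23, 4, 16, 26, 1), (23, 4, 16, 34, 1)}
Keep only column(s) D, C, A (2 duplicate(s) eliminated): {(1, 16, 23), (1, 28, 19)}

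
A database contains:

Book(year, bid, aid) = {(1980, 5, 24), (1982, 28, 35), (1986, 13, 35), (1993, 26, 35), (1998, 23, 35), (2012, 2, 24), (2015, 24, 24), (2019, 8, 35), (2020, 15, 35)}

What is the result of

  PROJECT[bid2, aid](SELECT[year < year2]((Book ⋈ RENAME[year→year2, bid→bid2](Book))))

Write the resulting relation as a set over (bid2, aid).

ρ[year→year2, bid→bid2]: schema becomes (year2, bid2, aid); tuples unchanged.
Book ⋈ RENAME[year→year2, bid→bid2](Book) (natural join on aid): {(1980, 5, 24, 1980, 5), (1980, 5, 24, 2012, 2), (1980, 5, 24, 2015, 24), (1982, 28, 35, 1982, 28), (1982, 28, 35, 1986, 13), (1982, 28, 35, 1993, 26), (1982, 28, 35, 1998, 23), (1982, 28, 35, 2019, 8), (1982, 28, 35, 2020, 15), (1986, 13, 35, 1982, 28), (1986, 13, 35, 1986, 13), (1986, 13, 35, 1993, 26), (1986, 13, 35, 1998, 23), (1986, 13, 35, 2019, 8), (1986, 13, 35, 2020, 15), (1993, 26, 35, 1982, 28), (1993, 26, 35, 1986, 13), (1993, 26, 35, 1993, 26), (1993, 26, 35, 1998, 23), (1993, 26, 35, 2019, 8), (1993, 26, 35, 2020, 15), (1998, 23, 35, 1982, 28), (1998, 23, 35, 1986, 13), (1998, 23, 35, 1993, 26), (1998, 23, 35, 1998, 23), (1998, 23, 35, 2019, 8), (1998, 23, 35, 2020, 15), (2012, 2, 24, 1980, 5), (2012, 2, 24, 2012, 2), (2012, 2, 24, 2015, 24), (2015, 24, 24, 1980, 5), (2015, 24, 24, 2012, 2), (2015, 24, 24, 2015, 24), (2019, 8, 35, 1982, 28), (2019, 8, 35, 1986, 13), (2019, 8, 35, 1993, 26), (2019, 8, 35, 1998, 23), (2019, 8, 35, 2019, 8), (2019, 8, 35, 2020, 15), (2020, 15, 35, 1982, 28), (2020, 15, 35, 1986, 13), (2020, 15, 35, 1993, 26), (2020, 15, 35, 1998, 23), (2020, 15, 35, 2019, 8), (2020, 15, 35, 2020, 15)}
Selection year < year2: {(1980, 5, 24, 2012, 2), (1980, 5, 24, 2015, 24), (1982, 28, 35, 1986, 13), (1982, 28, 35, 1993, 26), (1982, 28, 35, 1998, 23), (1982, 28, 35, 2019, 8), (1982, 28, 35, 2020, 15), (1986, 13, 35, 1993, 26), (1986, 13, 35, 1998, 23), (1986, 13, 35, 2019, 8), (1986, 13, 35, 2020, 15), (1993, 26, 35, 1998, 23), (1993, 26, 35, 2019, 8), (1993, 26, 35, 2020, 15), (1998, 23, 35, 2019, 8), (1998, 23, 35, 2020, 15), (2012, 2, 24, 2015, 24), (2019, 8, 35, 2020, 15)}
Keep only column(s) bid2, aid (11 duplicate(s) eliminated): {(13, 35), (15, 35), (2, 24), (23, 35), (24, 24), (26, 35), (8, 35)}

{(13, 35), (15, 35), (2, 24), (23, 35), (24, 24), (26, 35), (8, 35)}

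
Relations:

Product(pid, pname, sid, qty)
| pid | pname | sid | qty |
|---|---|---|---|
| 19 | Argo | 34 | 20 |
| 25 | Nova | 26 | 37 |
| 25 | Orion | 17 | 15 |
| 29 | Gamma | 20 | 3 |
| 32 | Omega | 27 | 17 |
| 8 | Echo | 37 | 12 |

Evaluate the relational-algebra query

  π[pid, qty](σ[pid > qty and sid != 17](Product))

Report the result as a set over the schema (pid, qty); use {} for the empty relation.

{(29, 3), (32, 17)}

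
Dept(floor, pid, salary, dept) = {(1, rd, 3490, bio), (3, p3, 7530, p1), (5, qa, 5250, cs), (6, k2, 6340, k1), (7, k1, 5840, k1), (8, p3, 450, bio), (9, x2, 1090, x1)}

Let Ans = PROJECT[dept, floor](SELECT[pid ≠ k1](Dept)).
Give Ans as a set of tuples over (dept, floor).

Apply σ_{pid ≠ k1}; surviving tuples: {(1, rd, 3490, bio), (3, p3, 7530, p1), (5, qa, 5250, cs), (6, k2, 6340, k1), (8, p3, 450, bio), (9, x2, 1090, x1)}
π[dept, floor]: project onto (dept, floor) → {(bio, 1), (bio, 8), (cs, 5), (k1, 6), (p1, 3), (x1, 9)}

{(bio, 1), (bio, 8), (cs, 5), (k1, 6), (p1, 3), (x1, 9)}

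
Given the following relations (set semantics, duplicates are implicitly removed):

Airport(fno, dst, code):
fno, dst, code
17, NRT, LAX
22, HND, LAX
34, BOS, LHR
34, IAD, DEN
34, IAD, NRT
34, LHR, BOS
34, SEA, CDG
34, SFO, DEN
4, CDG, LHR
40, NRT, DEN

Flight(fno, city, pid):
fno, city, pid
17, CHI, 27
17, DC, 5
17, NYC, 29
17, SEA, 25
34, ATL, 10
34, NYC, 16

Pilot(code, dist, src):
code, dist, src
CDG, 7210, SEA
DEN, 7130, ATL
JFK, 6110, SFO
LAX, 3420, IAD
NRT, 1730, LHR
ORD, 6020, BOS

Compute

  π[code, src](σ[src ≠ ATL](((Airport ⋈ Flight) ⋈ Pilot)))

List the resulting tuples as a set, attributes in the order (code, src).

{(CDG, SEA), (LAX, IAD), (NRT, LHR)}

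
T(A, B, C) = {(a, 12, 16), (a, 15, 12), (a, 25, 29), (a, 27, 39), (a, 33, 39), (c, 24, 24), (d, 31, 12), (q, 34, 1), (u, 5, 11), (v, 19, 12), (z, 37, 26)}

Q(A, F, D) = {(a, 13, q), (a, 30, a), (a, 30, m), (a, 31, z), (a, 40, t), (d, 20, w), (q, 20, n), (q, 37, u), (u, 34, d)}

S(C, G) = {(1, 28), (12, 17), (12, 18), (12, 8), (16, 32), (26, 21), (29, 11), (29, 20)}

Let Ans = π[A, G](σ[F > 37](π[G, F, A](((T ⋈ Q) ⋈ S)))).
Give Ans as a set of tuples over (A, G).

{(a, 11), (a, 17), (a, 18), (a, 20), (a, 32), (a, 8)}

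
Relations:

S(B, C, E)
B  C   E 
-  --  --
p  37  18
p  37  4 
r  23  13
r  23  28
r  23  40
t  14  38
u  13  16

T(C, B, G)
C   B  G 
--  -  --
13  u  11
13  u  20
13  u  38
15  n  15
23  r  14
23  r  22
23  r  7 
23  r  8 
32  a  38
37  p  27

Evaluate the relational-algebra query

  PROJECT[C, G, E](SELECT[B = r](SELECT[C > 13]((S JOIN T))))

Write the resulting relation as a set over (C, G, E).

S ⋈ T (natural join on B, C): {(p, 37, 18, 27), (p, 37, 4, 27), (r, 23, 13, 14), (r, 23, 13, 22), (r, 23, 13, 7), (r, 23, 13, 8), (r, 23, 28, 14), (r, 23, 28, 22), (r, 23, 28, 7), (r, 23, 28, 8), (r, 23, 40, 14), (r, 23, 40, 22), (r, 23, 40, 7), (r, 23, 40, 8), (u, 13, 16, 11), (u, 13, 16, 20), (u, 13, 16, 38)}
Selection C > 13: {(p, 37, 18, 27), (p, 37, 4, 27), (r, 23, 13, 14), (r, 23, 13, 22), (r, 23, 13, 7), (r, 23, 13, 8), (r, 23, 28, 14), (r, 23, 28, 22), (r, 23, 28, 7), (r, 23, 28, 8), (r, 23, 40, 14), (r, 23, 40, 22), (r, 23, 40, 7), (r, 23, 40, 8)}
Selection B = r: {(r, 23, 13, 14), (r, 23, 13, 22), (r, 23, 13, 7), (r, 23, 13, 8), (r, 23, 28, 14), (r, 23, 28, 22), (r, 23, 28, 7), (r, 23, 28, 8), (r, 23, 40, 14), (r, 23, 40, 22), (r, 23, 40, 7), (r, 23, 40, 8)}
π_{C, G, E} gives {(23, 14, 13), (23, 14, 28), (23, 14, 40), (23, 22, 13), (23, 22, 28), (23, 22, 40), (23, 7, 13), (23, 7, 28), (23, 7, 40), (23, 8, 13), (23, 8, 28), (23, 8, 40)}.

{(23, 14, 13), (23, 14, 28), (23, 14, 40), (23, 22, 13), (23, 22, 28), (23, 22, 40), (23, 7, 13), (23, 7, 28), (23, 7, 40), (23, 8, 13), (23, 8, 28), (23, 8, 40)}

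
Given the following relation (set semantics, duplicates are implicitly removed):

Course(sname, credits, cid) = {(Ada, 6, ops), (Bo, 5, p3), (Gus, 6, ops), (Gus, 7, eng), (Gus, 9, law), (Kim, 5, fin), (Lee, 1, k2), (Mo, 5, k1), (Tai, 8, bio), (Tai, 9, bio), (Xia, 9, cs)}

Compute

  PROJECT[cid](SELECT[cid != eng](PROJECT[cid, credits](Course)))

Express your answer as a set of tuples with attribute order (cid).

{bio, cs, fin, k1, k2, law, ops, p3}

Projecting to cid, credits (1 duplicate(s) eliminated): {(bio, 8), (bio, 9), (cs, 9), (eng, 7), (fin, 5), (k1, 5), (k2, 1), (law, 9), (ops, 6), (p3, 5)}
σ[cid != eng]: keep tuples satisfying cid != eng → {(bio, 8), (bio, 9), (cs, 9), (fin, 5), (k1, 5), (k2, 1), (law, 9), (ops, 6), (p3, 5)}
Projecting to cid (1 duplicate(s) eliminated): {bio, cs, fin, k1, k2, law, ops, p3}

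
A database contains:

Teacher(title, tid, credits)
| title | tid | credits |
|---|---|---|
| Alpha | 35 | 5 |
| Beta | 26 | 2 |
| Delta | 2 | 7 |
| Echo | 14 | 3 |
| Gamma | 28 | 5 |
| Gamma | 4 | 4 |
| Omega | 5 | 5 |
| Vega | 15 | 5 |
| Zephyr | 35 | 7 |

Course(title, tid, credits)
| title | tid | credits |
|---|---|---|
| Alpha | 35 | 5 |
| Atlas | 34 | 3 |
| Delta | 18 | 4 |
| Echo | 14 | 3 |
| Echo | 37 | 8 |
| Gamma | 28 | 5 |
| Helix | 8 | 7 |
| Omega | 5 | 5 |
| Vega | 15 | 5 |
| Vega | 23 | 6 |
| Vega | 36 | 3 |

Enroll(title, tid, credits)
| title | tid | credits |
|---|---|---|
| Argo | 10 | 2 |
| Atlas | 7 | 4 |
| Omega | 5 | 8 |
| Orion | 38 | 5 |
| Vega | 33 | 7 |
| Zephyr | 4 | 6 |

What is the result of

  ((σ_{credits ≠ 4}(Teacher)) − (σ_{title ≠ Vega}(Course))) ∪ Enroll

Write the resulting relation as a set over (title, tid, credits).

Selection credits ≠ 4: {(Alpha, 35, 5), (Beta, 26, 2), (Delta, 2, 7), (Echo, 14, 3), (Gamma, 28, 5), (Omega, 5, 5), (Vega, 15, 5), (Zephyr, 35, 7)}
Selection title ≠ Vega: {(Alpha, 35, 5), (Atlas, 34, 3), (Delta, 18, 4), (Echo, 14, 3), (Echo, 37, 8), (Gamma, 28, 5), (Helix, 8, 7), (Omega, 5, 5)}
Difference: {(Alpha, 35, 5), (Beta, 26, 2), (Delta, 2, 7), (Echo, 14, 3), (Gamma, 28, 5), (Omega, 5, 5), (Vega, 15, 5), (Zephyr, 35, 7)} with {(Alpha, 35, 5), (Atlas, 34, 3), (Delta, 18, 4), (Echo, 14, 3), (Echo, 37, 8), (Gamma, 28, 5), (Helix, 8, 7), (Omega, 5, 5)} → {(Beta, 26, 2), (Delta, 2, 7), (Vega, 15, 5), (Zephyr, 35, 7)}
Union: {(Beta, 26, 2), (Delta, 2, 7), (Vega, 15, 5), (Zephyr, 35, 7)} with {(Argo, 10, 2), (Atlas, 7, 4), (Omega, 5, 8), (Orion, 38, 5), (Vega, 33, 7), (Zephyr, 4, 6)} → {(Argo, 10, 2), (Atlas, 7, 4), (Beta, 26, 2), (Delta, 2, 7), (Omega, 5, 8), (Orion, 38, 5), (Vega, 15, 5), (Vega, 33, 7), (Zephyr, 35, 7), (Zephyr, 4, 6)}

{(Argo, 10, 2), (Atlas, 7, 4), (Beta, 26, 2), (Delta, 2, 7), (Omega, 5, 8), (Orion, 38, 5), (Vega, 15, 5), (Vega, 33, 7), (Zephyr, 35, 7), (Zephyr, 4, 6)}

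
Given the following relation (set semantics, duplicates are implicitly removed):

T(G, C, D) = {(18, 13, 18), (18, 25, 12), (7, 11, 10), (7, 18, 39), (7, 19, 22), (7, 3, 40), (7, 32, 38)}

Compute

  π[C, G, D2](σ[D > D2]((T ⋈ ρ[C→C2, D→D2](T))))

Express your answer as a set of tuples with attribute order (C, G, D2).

ρ[C→C2, D→D2]: schema becomes (G, C2, D2); tuples unchanged.
Natural join on G: {(18, 13, 18, 13, 18), (18, 13, 18, 25, 12), (18, 25, 12, 13, 18), (18, 25, 12, 25, 12), (7, 11, 10, 11, 10), (7, 11, 10, 18, 39), (7, 11, 10, 19, 22), (7, 11, 10, 3, 40), (7, 11, 10, 32, 38), (7, 18, 39, 11, 10), (7, 18, 39, 18, 39), (7, 18, 39, 19, 22), (7, 18, 39, 3, 40), (7, 18, 39, 32, 38), (7, 19, 22, 11, 10), (7, 19, 22, 18, 39), (7, 19, 22, 19, 22), (7, 19, 22, 3, 40), (7, 19, 22, 32, 38), (7, 3, 40, 11, 10), (7, 3, 40, 18, 39), (7, 3, 40, 19, 22), (7, 3, 40, 3, 40), (7, 3, 40, 32, 38), (7, 32, 38, 11, 10), (7, 32, 38, 18, 39), (7, 32, 38, 19, 22), (7, 32, 38, 3, 40), (7, 32, 38, 32, 38)}
σ[D > D2]: keep tuples satisfying D > D2 → {(18, 13, 18, 25, 12), (7, 18, 39, 11, 10), (7, 18, 39, 19, 22), (7, 18, 39, 32, 38), (7, 19, 22, 11, 10), (7, 3, 40, 11, 10), (7, 3, 40, 18, 39), (7, 3, 40, 19, 22), (7, 3, 40, 32, 38), (7, 32, 38, 11, 10), (7, 32, 38, 19, 22)}
π_{C, G, D2} gives {(13, 18, 12), (18, 7, 10), (18, 7, 22), (18, 7, 38), (19, 7, 10), (3, 7, 10), (3, 7, 22), (3, 7, 38), (3, 7, 39), (32, 7, 10), (32, 7, 22)}.

{(13, 18, 12), (18, 7, 10), (18, 7, 22), (18, 7, 38), (19, 7, 10), (3, 7, 10), (3, 7, 22), (3, 7, 38), (3, 7, 39), (32, 7, 10), (32, 7, 22)}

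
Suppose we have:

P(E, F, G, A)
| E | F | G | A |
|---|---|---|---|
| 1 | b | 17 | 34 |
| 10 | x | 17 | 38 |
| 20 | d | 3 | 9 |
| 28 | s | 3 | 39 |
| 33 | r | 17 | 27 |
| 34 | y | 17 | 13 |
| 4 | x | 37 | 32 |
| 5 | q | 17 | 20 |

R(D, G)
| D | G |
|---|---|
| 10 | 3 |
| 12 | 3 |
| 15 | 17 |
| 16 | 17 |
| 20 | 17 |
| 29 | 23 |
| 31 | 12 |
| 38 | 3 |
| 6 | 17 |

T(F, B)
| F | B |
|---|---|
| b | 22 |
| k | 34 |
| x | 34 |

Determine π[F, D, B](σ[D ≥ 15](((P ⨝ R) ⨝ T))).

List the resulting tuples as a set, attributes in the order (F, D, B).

{(b, 15, 22), (b, 16, 22), (b, 20, 22), (x, 15, 34), (x, 16, 34), (x, 20, 34)}

P ⋈ R (natural join on G): {(1, b, 17, 34, 15), (1, b, 17, 34, 16), (1, b, 17, 34, 20), (1, b, 17, 34, 6), (10, x, 17, 38, 15), (10, x, 17, 38, 16), (10, x, 17, 38, 20), (10, x, 17, 38, 6), (20, d, 3, 9, 10), (20, d, 3, 9, 12), (20, d, 3, 9, 38), (28, s, 3, 39, 10), (28, s, 3, 39, 12), (28, s, 3, 39, 38), (33, r, 17, 27, 15), (33, r, 17, 27, 16), (33, r, 17, 27, 20), (33, r, 17, 27, 6), (34, y, 17, 13, 15), (34, y, 17, 13, 16), (34, y, 17, 13, 20), (34, y, 17, 13, 6), (5, q, 17, 20, 15), (5, q, 17, 20, 16), (5, q, 17, 20, 20), (5, q, 17, 20, 6)}
(P ⨝ R) ⋈ T (natural join on F): {(1, b, 17, 34, 15, 22), (1, b, 17, 34, 16, 22), (1, b, 17, 34, 20, 22), (1, b, 17, 34, 6, 22), (10, x, 17, 38, 15, 34), (10, x, 17, 38, 16, 34), (10, x, 17, 38, 20, 34), (10, x, 17, 38, 6, 34)}
Filtering on D ≥ 15 leaves {(1, b, 17, 34, 15, 22), (1, b, 17, 34, 16, 22), (1, b, 17, 34, 20, 22), (10, x, 17, 38, 15, 34), (10, x, 17, 38, 16, 34), (10, x, 17, 38, 20, 34)}.
Projecting to F, D, B: {(b, 15, 22), (b, 16, 22), (b, 20, 22), (x, 15, 34), (x, 16, 34), (x, 20, 34)}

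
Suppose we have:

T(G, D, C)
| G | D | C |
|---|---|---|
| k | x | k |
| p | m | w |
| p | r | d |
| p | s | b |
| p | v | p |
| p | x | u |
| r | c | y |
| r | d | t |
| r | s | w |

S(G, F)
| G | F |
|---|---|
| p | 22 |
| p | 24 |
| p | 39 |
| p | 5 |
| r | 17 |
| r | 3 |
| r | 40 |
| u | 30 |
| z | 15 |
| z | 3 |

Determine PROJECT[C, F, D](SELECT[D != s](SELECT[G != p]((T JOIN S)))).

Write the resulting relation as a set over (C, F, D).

{(t, 17, d), (t, 3, d), (t, 40, d), (y, 17, c), (y, 3, c), (y, 40, c)}

T ⋈ S (natural join on G): {(p, m, w, 22), (p, m, w, 24), (p, m, w, 39), (p, m, w, 5), (p, r, d, 22), (p, r, d, 24), (p, r, d, 39), (p, r, d, 5), (p, s, b, 22), (p, s, b, 24), (p, s, b, 39), (p, s, b, 5), (p, v, p, 22), (p, v, p, 24), (p, v, p, 39), (p, v, p, 5), (p, x, u, 22), (p, x, u, 24), (p, x, u, 39), (p, x, u, 5), (r, c, y, 17), (r, c, y, 3), (r, c, y, 40), (r, d, t, 17), (r, d, t, 3), (r, d, t, 40), (r, s, w, 17), (r, s, w, 3), (r, s, w, 40)}
Selection G != p: {(r, c, y, 17), (r, c, y, 3), (r, c, y, 40), (r, d, t, 17), (r, d, t, 3), (r, d, t, 40), (r, s, w, 17), (r, s, w, 3), (r, s, w, 40)}
Selection D != s: {(r, c, y, 17), (r, c, y, 3), (r, c, y, 40), (r, d, t, 17), (r, d, t, 3), (r, d, t, 40)}
π[C, F, D]: project onto (C, F, D) → {(t, 17, d), (t, 3, d), (t, 40, d), (y, 17, c), (y, 3, c), (y, 40, c)}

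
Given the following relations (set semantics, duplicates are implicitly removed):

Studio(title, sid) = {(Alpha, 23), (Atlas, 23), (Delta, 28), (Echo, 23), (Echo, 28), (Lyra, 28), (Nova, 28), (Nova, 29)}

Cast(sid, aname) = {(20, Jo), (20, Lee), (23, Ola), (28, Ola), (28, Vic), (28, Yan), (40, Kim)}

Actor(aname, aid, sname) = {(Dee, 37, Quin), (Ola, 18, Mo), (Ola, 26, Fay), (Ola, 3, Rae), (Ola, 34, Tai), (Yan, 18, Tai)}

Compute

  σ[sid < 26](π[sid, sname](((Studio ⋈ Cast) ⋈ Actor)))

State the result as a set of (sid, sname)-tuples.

{(23, Fay), (23, Mo), (23, Rae), (23, Tai)}

Studio ⋈ Cast (natural join on sid): {(Alpha, 23, Ola), (Atlas, 23, Ola), (Delta, 28, Ola), (Delta, 28, Vic), (Delta, 28, Yan), (Echo, 23, Ola), (Echo, 28, Ola), (Echo, 28, Vic), (Echo, 28, Yan), (Lyra, 28, Ola), (Lyra, 28, Vic), (Lyra, 28, Yan), (Nova, 28, Ola), (Nova, 28, Vic), (Nova, 28, Yan)}
(Studio ⋈ Cast) ⋈ Actor (natural join on aname): {(Alpha, 23, Ola, 18, Mo), (Alpha, 23, Ola, 26, Fay), (Alpha, 23, Ola, 3, Rae), (Alpha, 23, Ola, 34, Tai), (Atlas, 23, Ola, 18, Mo), (Atlas, 23, Ola, 26, Fay), (Atlas, 23, Ola, 3, Rae), (Atlas, 23, Ola, 34, Tai), (Delta, 28, Ola, 18, Mo), (Delta, 28, Ola, 26, Fay), (Delta, 28, Ola, 3, Rae), (Delta, 28, Ola, 34, Tai), (Delta, 28, Yan, 18, Tai), (Echo, 23, Ola, 18, Mo), (Echo, 23, Ola, 26, Fay), (Echo, 23, Ola, 3, Rae), (Echo, 23, Ola, 34, Tai), (Echo, 28, Ola, 18, Mo), (Echo, 28, Ola, 26, Fay), (Echo, 28, Ola, 3, Rae), (Echo, 28, Ola, 34, Tai), (Echo, 28, Yan, 18, Tai), (Lyra, 28, Ola, 18, Mo), (Lyra, 28, Ola, 26, Fay), (Lyra, 28, Ola, 3, Rae), (Lyra, 28, Ola, 34, Tai), (Lyra, 28, Yan, 18, Tai), (Nova, 28, Ola, 18, Mo), (Nova, 28, Ola, 26, Fay), (Nova, 28, Ola, 3, Rae), (Nova, 28, Ola, 34, Tai), (Nova, 28, Yan, 18, Tai)}
Keep only column(s) sid, sname (24 duplicate(s) eliminated): {(23, Fay), (23, Mo), (23, Rae), (23, Tai), (28, Fay), (28, Mo), (28, Rae), (28, Tai)}
Filtering on sid < 26 leaves {(23, Fay), (23, Mo), (23, Rae), (23, Tai)}.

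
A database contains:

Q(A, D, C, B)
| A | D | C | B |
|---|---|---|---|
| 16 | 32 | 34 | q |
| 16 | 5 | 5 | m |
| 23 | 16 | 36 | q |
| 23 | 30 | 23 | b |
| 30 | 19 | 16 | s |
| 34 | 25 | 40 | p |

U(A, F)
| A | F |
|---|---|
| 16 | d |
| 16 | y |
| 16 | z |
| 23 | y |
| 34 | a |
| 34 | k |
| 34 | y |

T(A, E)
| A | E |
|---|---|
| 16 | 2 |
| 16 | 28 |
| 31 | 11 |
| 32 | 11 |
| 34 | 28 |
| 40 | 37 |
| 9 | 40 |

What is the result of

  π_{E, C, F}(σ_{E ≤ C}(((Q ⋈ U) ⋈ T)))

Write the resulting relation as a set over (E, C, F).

{(2, 34, d), (2, 34, y), (2, 34, z), (2, 5, d), (2, 5, y), (2, 5, z), (28, 34, d), (28, 34, y), (28, 34, z), (28, 40, a), (28, 40, k), (28, 40, y)}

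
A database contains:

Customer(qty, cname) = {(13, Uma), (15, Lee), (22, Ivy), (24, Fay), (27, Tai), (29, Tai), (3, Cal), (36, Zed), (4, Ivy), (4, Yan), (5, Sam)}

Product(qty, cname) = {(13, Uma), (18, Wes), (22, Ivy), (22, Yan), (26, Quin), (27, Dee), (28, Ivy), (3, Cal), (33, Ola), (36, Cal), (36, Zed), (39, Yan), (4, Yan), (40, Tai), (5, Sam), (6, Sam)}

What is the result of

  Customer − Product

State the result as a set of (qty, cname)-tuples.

{(15, Lee), (24, Fay), (27, Tai), (29, Tai), (4, Ivy)}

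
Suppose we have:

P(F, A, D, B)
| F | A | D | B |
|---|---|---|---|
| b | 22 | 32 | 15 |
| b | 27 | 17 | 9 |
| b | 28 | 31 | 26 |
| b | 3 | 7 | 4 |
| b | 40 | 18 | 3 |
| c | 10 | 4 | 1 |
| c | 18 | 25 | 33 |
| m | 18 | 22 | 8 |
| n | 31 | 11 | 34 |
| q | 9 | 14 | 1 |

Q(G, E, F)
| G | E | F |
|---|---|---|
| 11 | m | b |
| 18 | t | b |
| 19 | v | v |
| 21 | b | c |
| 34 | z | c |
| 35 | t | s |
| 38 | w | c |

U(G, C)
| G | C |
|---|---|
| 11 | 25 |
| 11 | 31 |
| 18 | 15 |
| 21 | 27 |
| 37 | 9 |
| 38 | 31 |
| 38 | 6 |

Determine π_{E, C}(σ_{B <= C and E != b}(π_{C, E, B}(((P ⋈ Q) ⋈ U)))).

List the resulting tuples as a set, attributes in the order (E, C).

{(m, 25), (m, 31), (t, 15), (w, 31), (w, 6)}

P ⋈ Q (natural join on F): {(b, 22, 32, 15, 11, m), (b, 22, 32, 15, 18, t), (b, 27, 17, 9, 11, m), (b, 27, 17, 9, 18, t), (b, 28, 31, 26, 11, m), (b, 28, 31, 26, 18, t), (b, 3, 7, 4, 11, m), (b, 3, 7, 4, 18, t), (b, 40, 18, 3, 11, m), (b, 40, 18, 3, 18, t), (c, 10, 4, 1, 21, b), (c, 10, 4, 1, 34, z), (c, 10, 4, 1, 38, w), (c, 18, 25, 33, 21, b), (c, 18, 25, 33, 34, z), (c, 18, 25, 33, 38, w)}
(P ⋈ Q) ⋈ U (natural join on G): {(b, 22, 32, 15, 11, m, 25), (b, 22, 32, 15, 11, m, 31), (b, 22, 32, 15, 18, t, 15), (b, 27, 17, 9, 11, m, 25), (b, 27, 17, 9, 11, m, 31), (b, 27, 17, 9, 18, t, 15), (b, 28, 31, 26, 11, m, 25), (b, 28, 31, 26, 11, m, 31), (b, 28, 31, 26, 18, t, 15), (b, 3, 7, 4, 11, m, 25), (b, 3, 7, 4, 11, m, 31), (b, 3, 7, 4, 18, t, 15), (b, 40, 18, 3, 11, m, 25), (b, 40, 18, 3, 11, m, 31), (b, 40, 18, 3, 18, t, 15), (c, 10, 4, 1, 21, b, 27), (c, 10, 4, 1, 38, w, 31), (c, 10, 4, 1, 38, w, 6), (c, 18, 25, 33, 21, b, 27), (c, 18, 25, 33, 38, w, 31), (c, 18, 25, 33, 38, w, 6)}
π_{C, E, B} gives {(15, t, 15), (15, t, 26), (15, t, 3), (15, t, 4), (15, t, 9), (25, m, 15), (25, m, 26), (25, m, 3), (25, m, 4), (25, m, 9), (27, b, 1), (27, b, 33), (31, m, 15), (31, m, 26), (31, m, 3), (31, m, 4), (31, m, 9), (31, w, 1), (31, w, 33), (6, w, 1), (6, w, 33)}.
Selection B <= C and E != b: {(15, t, 15), (15, t, 3), (15, t, 4), (15, t, 9), (25, m, 15), (25, m, 3), (25, m, 4), (25, m, 9), (31, m, 15), (31, m, 26), (31, m, 3), (31, m, 4), (31, m, 9), (31, w, 1), (6, w, 1)}
π_{E, C} gives {(m, 25), (m, 31), (t, 15), (w, 31), (w, 6)} (10 duplicate(s) eliminated).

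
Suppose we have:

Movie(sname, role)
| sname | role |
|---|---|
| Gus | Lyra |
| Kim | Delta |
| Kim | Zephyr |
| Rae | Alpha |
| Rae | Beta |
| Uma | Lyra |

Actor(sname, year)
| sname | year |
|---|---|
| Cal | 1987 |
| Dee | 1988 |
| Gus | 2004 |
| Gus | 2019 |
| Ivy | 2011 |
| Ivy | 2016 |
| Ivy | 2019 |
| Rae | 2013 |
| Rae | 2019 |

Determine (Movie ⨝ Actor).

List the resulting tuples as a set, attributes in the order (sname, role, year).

{(Gus, Lyra, 2004), (Gus, Lyra, 2019), (Rae, Alpha, 2013), (Rae, Alpha, 2019), (Rae, Beta, 2013), (Rae, Beta, 2019)}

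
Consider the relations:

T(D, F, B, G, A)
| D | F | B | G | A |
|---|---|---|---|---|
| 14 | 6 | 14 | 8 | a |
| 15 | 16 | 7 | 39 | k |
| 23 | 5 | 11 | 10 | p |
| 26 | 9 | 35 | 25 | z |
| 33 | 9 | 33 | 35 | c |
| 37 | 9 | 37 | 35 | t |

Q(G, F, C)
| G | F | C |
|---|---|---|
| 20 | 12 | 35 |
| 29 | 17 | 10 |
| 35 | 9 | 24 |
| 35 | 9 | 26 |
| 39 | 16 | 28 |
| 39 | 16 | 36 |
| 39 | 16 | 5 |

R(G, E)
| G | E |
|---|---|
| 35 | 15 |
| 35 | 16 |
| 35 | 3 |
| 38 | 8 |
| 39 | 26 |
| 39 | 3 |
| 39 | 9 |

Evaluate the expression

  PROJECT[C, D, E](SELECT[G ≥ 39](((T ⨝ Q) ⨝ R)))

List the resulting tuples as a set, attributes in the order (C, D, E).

Natural join on F, G: {(15, 16, 7, 39, k, 28), (15, 16, 7, 39, k, 36), (15, 16, 7, 39, k, 5), (33, 9, 33, 35, c, 24), (33, 9, 33, 35, c, 26), (37, 9, 37, 35, t, 24), (37, 9, 37, 35, t, 26)}
Natural join on G: {(15, 16, 7, 39, k, 28, 26), (15, 16, 7, 39, k, 28, 3), (15, 16, 7, 39, k, 28, 9), (15, 16, 7, 39, k, 36, 26), (15, 16, 7, 39, k, 36, 3), (15, 16, 7, 39, k, 36, 9), (15, 16, 7, 39, k, 5, 26), (15, 16, 7, 39, k, 5, 3), (15, 16, 7, 39, k, 5, 9), (33, 9, 33, 35, c, 24, 15), (33, 9, 33, 35, c, 24, 16), (33, 9, 33, 35, c, 24, 3), (33, 9, 33, 35, c, 26, 15), (33, 9, 33, 35, c, 26, 16), (33, 9, 33, 35, c, 26, 3), (37, 9, 37, 35, t, 24, 15), (37, 9, 37, 35, t, 24, 16), (37, 9, 37, 35, t, 24, 3), (37, 9, 37, 35, t, 26, 15), (37, 9, 37, 35, t, 26, 16), (37, 9, 37, 35, t, 26, 3)}
Apply σ_{G ≥ 39}; surviving tuples: {(15, 16, 7, 39, k, 28, 26), (15, 16, 7, 39, k, 28, 3), (15, 16, 7, 39, k, 28, 9), (15, 16, 7, 39, k, 36, 26), (15, 16, 7, 39, k, 36, 3), (15, 16, 7, 39, k, 36, 9), (15, 16, 7, 39, k, 5, 26), (15, 16, 7, 39, k, 5, 3), (15, 16, 7, 39, k, 5, 9)}
Projecting to C, D, E: {(28, 15, 26), (28, 15, 3), (28, 15, 9), (36, 15, 26), (36, 15, 3), (36, 15, 9), (5, 15, 26), (5, 15, 3), (5, 15, 9)}

{(28, 15, 26), (28, 15, 3), (28, 15, 9), (36, 15, 26), (36, 15, 3), (36, 15, 9), (5, 15, 26), (5, 15, 3), (5, 15, 9)}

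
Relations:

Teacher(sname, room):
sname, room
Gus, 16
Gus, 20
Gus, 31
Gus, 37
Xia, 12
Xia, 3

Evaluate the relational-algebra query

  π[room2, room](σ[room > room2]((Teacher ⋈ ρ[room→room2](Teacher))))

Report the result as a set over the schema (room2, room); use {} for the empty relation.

{(16, 20), (16, 31), (16, 37), (20, 31), (20, 37), (3, 12), (31, 37)}

ρ[room→room2]: schema becomes (sname, room2); tuples unchanged.
Teacher ⋈ ρ[room→room2](Teacher) (natural join on sname): {(Gus, 16, 16), (Gus, 16, 20), (Gus, 16, 31), (Gus, 16, 37), (Gus, 20, 16), (Gus, 20, 20), (Gus, 20, 31), (Gus, 20, 37), (Gus, 31, 16), (Gus, 31, 20), (Gus, 31, 31), (Gus, 31, 37), (Gus, 37, 16), (Gus, 37, 20), (Gus, 37, 31), (Gus, 37, 37), (Xia, 12, 12), (Xia, 12, 3), (Xia, 3, 12), (Xia, 3, 3)}
Filtering on room > room2 leaves {(Gus, 20, 16), (Gus, 31, 16), (Gus, 31, 20), (Gus, 37, 16), (Gus, 37, 20), (Gus, 37, 31), (Xia, 12, 3)}.
Keep only column(s) room2, room: {(16, 20), (16, 31), (16, 37), (20, 31), (20, 37), (3, 12), (31, 37)}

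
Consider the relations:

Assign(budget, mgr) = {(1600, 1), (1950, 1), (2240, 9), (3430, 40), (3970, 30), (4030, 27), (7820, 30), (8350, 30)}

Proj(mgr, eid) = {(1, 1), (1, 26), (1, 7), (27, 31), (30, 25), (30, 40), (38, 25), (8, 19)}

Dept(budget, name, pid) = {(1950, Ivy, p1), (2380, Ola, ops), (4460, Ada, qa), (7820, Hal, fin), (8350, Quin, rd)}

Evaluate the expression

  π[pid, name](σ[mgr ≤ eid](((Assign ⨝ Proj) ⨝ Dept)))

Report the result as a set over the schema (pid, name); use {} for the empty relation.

Natural join on mgr: {(1600, 1, 1), (1600, 1, 26), (1600, 1, 7), (1950, 1, 1), (1950, 1, 26), (1950, 1, 7), (3970, 30, 25), (3970, 30, 40), (4030, 27, 31), (7820, 30, 25), (7820, 30, 40), (8350, 30, 25), (8350, 30, 40)}
Natural join on budget: {(1950, 1, 1, Ivy, p1), (1950, 1, 26, Ivy, p1), (1950, 1, 7, Ivy, p1), (7820, 30, 25, Hal, fin), (7820, 30, 40, Hal, fin), (8350, 30, 25, Quin, rd), (8350, 30, 40, Quin, rd)}
Filtering on mgr ≤ eid leaves {(1950, 1, 1, Ivy, p1), (1950, 1, 26, Ivy, p1), (1950, 1, 7, Ivy, p1), (7820, 30, 40, Hal, fin), (8350, 30, 40, Quin, rd)}.
π_{pid, name} gives {(fin, Hal), (p1, Ivy), (rd, Quin)} (2 duplicate(s) eliminated).

{(fin, Hal), (p1, Ivy), (rd, Quin)}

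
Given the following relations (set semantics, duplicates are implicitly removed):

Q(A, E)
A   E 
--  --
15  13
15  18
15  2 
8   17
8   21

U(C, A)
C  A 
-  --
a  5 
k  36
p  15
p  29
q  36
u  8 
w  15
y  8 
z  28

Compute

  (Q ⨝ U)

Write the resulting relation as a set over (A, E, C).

{(15, 13, p), (15, 13, w), (15, 18, p), (15, 18, w), (15, 2, p), (15, 2, w), (8, 17, u), (8, 17, y), (8, 21, u), (8, 21, y)}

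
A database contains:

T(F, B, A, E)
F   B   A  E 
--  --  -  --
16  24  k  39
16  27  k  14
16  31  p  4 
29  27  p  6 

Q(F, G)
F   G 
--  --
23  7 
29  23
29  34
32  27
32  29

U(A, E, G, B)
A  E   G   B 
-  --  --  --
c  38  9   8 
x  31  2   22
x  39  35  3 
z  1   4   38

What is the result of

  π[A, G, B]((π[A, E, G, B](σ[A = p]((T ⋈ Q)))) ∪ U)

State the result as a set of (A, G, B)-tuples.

{(c, 9, 8), (p, 23, 27), (p, 34, 27), (x, 2, 22), (x, 35, 3), (z, 4, 38)}

Natural join on F: {(29, 27, p, 6, 23), (29, 27, p, 6, 34)}
Apply σ_{A = p}; surviving tuples: {(29, 27, p, 6, 23), (29, 27, p, 6, 34)}
Projecting to A, E, G, B: {(p, 6, 23, 27), (p, 6, 34, 27)}
Union: {(p, 6, 23, 27), (p, 6, 34, 27)} with {(c, 38, 9, 8), (x, 31, 2, 22), (x, 39, 35, 3), (z, 1, 4, 38)} → {(c, 38, 9, 8), (p, 6, 23, 27), (p, 6, 34, 27), (x, 31, 2, 22), (x, 39, 35, 3), (z, 1, 4, 38)}
Projecting to A, G, B: {(c, 9, 8), (p, 23, 27), (p, 34, 27), (x, 2, 22), (x, 35, 3), (z, 4, 38)}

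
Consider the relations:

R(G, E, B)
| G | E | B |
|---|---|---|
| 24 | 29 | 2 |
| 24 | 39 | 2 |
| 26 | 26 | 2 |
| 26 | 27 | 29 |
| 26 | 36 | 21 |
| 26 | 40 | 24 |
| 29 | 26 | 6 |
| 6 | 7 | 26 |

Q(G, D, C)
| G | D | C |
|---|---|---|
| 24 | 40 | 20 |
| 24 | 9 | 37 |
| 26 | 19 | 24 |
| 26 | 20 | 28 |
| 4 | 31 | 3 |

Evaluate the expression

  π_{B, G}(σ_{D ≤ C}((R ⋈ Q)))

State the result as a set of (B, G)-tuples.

R ⋈ Q (natural join on G): {(24, 29, 2, 40, 20), (24, 29, 2, 9, 37), (24, 39, 2, 40, 20), (24, 39, 2, 9, 37), (26, 26, 2, 19, 24), (26, 26, 2, 20, 28), (26, 27, 29, 19, 24), (26, 27, 29, 20, 28), (26, 36, 21, 19, 24), (26, 36, 21, 20, 28), (26, 40, 24, 19, 24), (26, 40, 24, 20, 28)}
σ[D ≤ C]: keep tuples satisfying D ≤ C → {(24, 29, 2, 9, 37), (24, 39, 2, 9, 37), (26, 26, 2, 19, 24), (26, 26, 2, 20, 28), (26, 27, 29, 19, 24), (26, 27, 29, 20, 28), (26, 36, 21, 19, 24), (26, 36, 21, 20, 28), (26, 40, 24, 19, 24), (26, 40, 24, 20, 28)}
Projecting to B, G (5 duplicate(s) eliminated): {(2, 24), (2, 26), (21, 26), (24, 26), (29, 26)}

{(2, 24), (2, 26), (21, 26), (24, 26), (29, 26)}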